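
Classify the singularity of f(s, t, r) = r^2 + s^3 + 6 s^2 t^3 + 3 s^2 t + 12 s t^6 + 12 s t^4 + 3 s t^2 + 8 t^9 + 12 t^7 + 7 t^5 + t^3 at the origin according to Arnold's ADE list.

E_8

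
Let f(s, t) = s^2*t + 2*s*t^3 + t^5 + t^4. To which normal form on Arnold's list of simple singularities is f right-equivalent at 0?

The Hessian of f at 0 has rank 0. Corank 2; j^3 = s^2*t has shape L^2 M (L != M), so D-series; mu = 5 gives D_5.

D_{5}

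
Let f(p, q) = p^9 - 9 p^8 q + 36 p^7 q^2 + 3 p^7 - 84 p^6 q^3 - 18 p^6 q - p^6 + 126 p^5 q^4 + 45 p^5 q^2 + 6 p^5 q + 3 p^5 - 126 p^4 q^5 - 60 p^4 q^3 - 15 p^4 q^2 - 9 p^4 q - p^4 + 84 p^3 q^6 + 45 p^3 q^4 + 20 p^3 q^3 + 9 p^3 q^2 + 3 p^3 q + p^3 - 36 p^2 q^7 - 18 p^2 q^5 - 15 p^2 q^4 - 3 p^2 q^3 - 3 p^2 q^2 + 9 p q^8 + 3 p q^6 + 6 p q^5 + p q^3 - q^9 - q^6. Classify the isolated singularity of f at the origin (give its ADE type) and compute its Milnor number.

The Hessian of f at 0 has rank 0. Corank 2; j^3 = p^3 is a perfect cube, so E-series; the 4-jet and mu = 7 give E_7.

Type E_{7}, Milnor number mu = 7.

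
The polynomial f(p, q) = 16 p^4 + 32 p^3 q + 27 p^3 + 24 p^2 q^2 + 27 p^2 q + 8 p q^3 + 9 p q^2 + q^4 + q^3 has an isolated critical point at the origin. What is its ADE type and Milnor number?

Type E6, Milnor number mu = 6.

The Hessian of f at 0 is [[0, 0], [0, 0]] with rank 0, so corank 2. A Groebner basis of the Jacobian ideal J(f) in C{p,q} is {q^4, p*q^2 + 7*q^3/18, p^2 + 2*p*q/3 + q^2/9}; counting standard monomials gives mu = 6. Corank 2; j^3 = (3*p + q)^3 is a perfect cube, so E-series; the 4-jet and mu = 6 give E_6.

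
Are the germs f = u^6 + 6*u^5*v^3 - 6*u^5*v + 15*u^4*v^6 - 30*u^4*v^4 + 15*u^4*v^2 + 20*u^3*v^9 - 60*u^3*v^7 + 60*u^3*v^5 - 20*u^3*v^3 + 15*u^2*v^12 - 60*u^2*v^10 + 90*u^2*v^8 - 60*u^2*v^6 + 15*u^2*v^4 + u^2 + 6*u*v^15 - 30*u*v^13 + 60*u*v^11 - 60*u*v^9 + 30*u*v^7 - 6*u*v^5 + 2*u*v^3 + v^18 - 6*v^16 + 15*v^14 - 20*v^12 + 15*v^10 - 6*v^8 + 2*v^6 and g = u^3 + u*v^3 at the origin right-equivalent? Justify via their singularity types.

No.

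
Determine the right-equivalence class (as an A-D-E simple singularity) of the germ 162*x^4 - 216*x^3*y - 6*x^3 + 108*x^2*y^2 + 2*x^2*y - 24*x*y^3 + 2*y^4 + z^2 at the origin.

D_5

The Hessian of f at 0 has rank 1. Corank 2; j^3 = -2*x^2*(3*x - y) has shape L^2 M (L != M), so D-series; mu = 5 gives D_5.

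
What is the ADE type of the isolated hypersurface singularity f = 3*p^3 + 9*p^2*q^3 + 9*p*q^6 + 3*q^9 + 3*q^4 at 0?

E6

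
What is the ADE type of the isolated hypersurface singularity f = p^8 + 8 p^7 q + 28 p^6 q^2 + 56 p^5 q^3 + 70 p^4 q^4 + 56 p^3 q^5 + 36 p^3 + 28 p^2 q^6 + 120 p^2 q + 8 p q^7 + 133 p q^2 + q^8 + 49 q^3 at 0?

D_9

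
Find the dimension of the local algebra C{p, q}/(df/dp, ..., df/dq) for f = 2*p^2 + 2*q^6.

5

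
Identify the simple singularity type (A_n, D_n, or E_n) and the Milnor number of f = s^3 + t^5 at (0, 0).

Type E_8, Milnor number mu = 8.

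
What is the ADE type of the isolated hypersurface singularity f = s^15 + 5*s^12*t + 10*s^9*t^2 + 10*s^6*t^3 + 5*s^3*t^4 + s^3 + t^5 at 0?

E8

The Hessian of f at 0 has rank 0. Corank 2; j^3 = s^3 is a perfect cube, so E-series; the 5-jet and mu = 8 give E_8.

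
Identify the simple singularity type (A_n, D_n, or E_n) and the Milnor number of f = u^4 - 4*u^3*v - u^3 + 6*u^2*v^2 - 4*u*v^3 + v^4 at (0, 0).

The Hessian of f at 0 is [[0, 0], [0, 0]] with rank 0, so corank 2. A Groebner basis of the Jacobian ideal J(f) in C{u,v} is {v^4, u*v^2 - v^3/3, u^2}; counting standard monomials gives mu = 6. Corank 2; j^3 = -u^3 is a perfect cube, so E-series; the 4-jet and mu = 6 give E_6.

Type E_6, Milnor number mu = 6.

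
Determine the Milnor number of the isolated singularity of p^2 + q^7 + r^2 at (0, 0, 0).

6

The Hessian of f at 0 is [[2, 0, 0], [0, 0, 0], [0, 0, 2]] with rank 2, so corank 1. A Groebner basis of the Jacobian ideal J(f) in C{p,q,r} is {q^6, p, r}; counting standard monomials gives mu = 6. Corank 1: A-series; mu = 6 gives A_6.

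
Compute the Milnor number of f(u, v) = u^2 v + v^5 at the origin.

The Hessian of f at 0 has rank 0. Corank 2; j^3 = u^2*v has shape L^2 M (L != M), so D-series; mu = 6 gives D_6.

6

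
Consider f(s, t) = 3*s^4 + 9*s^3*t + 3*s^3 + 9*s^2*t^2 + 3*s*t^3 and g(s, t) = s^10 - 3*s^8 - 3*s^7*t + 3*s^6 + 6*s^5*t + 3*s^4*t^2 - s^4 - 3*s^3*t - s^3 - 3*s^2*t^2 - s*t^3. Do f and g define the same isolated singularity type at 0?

Yes.

The Hessian of f at 0 has rank 0. Corank 2; j^3 = 3*s^3 is a perfect cube, so E-series; the 4-jet and mu = 7 give E_7. The Hessian of g at 0 has rank 0. Corank 2; j^3 = -s^3 is a perfect cube, so E-series; the 4-jet and mu = 7 give E_7. Both have type E_7, hence right-equivalent.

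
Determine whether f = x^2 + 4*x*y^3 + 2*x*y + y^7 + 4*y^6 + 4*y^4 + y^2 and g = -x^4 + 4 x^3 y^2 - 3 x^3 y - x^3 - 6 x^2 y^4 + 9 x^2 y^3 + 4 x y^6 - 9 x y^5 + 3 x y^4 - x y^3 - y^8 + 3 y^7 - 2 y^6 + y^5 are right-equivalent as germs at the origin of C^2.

The Hessian of f at 0 has rank 1. Corank 1: A-series; mu = 6 gives A_6. The Hessian of g at 0 has rank 0. Corank 2; j^3 = -x^3 is a perfect cube, so E-series; the 4-jet and mu = 7 give E_7. f is A_6 but g is E_7, hence not right-equivalent.

No.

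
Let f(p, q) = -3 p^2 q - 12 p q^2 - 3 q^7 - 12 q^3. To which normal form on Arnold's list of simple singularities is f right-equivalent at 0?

D_{8}

The Hessian of f at 0 is [[0, 0], [0, 0]] with rank 0, so corank 2. A Groebner basis of the Jacobian ideal J(f) in C{p,q} is {p^2/7 + q^6 - 4*q^2/7, p^3 + 8*q^3, p*q + 2*q^2}; counting standard monomials gives mu = 8. Corank 2; j^3 = -3*q*(p + 2*q)^2 has shape L^2 M (L != M), so D-series; mu = 8 gives D_8.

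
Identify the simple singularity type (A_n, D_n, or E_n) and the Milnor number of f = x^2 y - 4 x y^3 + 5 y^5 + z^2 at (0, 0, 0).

Type D6, Milnor number mu = 6.

The Hessian of f at 0 has rank 1. Corank 2; j^3 = x^2*y has shape L^2 M (L != M), so D-series; mu = 6 gives D_6.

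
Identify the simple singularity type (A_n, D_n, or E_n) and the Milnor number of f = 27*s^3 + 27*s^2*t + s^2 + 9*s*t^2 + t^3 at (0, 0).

Type A_2, Milnor number mu = 2.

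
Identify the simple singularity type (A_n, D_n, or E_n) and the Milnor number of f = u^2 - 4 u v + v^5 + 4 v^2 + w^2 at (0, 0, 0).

Type A_4, Milnor number mu = 4.

The Hessian of f at 0 has rank 2. Corank 1: A-series; mu = 4 gives A_4.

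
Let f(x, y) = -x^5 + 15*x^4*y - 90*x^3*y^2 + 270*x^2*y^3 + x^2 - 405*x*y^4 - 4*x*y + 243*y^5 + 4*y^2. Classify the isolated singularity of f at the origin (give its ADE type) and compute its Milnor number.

Type A_4, Milnor number mu = 4.

The Hessian of f at 0 is [[2, -4], [-4, 8]] with rank 1, so corank 1. A Groebner basis of the Jacobian ideal J(f) in C{x,y} is {y^4, x - 2*y}; counting standard monomials gives mu = 4. Corank 1: A-series; mu = 4 gives A_4.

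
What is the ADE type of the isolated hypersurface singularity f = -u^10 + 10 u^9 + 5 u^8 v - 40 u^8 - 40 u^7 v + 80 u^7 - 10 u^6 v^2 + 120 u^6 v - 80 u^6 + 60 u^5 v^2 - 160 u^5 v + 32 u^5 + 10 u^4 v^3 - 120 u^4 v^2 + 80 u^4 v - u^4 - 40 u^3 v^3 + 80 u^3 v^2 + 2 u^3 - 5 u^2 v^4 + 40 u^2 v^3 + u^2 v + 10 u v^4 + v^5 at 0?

D_6

The Hessian of f at 0 is [[0, 0], [0, 0]] with rank 0, so corank 2. A Groebner basis of the Jacobian ideal J(f) in C{u,v} is {-u*v/10 + v^4, u*v^2, u^2 + u*v/2}; counting standard monomials gives mu = 6. Corank 2; j^3 = u^2*(2*u + v) has shape L^2 M (L != M), so D-series; mu = 6 gives D_6.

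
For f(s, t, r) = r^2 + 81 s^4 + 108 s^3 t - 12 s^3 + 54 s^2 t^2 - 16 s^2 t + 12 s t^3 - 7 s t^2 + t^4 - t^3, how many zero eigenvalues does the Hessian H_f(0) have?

2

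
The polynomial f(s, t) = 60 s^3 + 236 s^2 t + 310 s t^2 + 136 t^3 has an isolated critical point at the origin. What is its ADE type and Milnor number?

The Hessian of f at 0 has rank 0. Corank 2; j^3 = 2*(3*s + 4*t)*(10*s^2 + 26*s*t + 17*t^2) splits into three distinct lines over C (the quadratic factor has nonzero discriminant), so D_4.

Type D_4, Milnor number mu = 4.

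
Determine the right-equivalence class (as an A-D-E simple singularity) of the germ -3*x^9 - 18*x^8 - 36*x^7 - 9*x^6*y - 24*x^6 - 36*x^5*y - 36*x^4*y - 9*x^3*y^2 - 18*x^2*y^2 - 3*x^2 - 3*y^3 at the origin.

The Hessian of f at 0 is [[-6, 0], [0, 0]] with rank 1, so corank 1. A Groebner basis of the Jacobian ideal J(f) in C{x,y} is {y^2, x}; counting standard monomials gives mu = 2. Corank 1: A-series; mu = 2 gives A_2.

A_{2}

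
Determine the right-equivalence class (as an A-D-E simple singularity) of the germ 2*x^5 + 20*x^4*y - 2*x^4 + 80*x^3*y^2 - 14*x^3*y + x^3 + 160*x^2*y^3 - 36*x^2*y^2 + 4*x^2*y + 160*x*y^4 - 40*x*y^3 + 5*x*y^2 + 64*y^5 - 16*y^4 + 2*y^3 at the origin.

D_{6}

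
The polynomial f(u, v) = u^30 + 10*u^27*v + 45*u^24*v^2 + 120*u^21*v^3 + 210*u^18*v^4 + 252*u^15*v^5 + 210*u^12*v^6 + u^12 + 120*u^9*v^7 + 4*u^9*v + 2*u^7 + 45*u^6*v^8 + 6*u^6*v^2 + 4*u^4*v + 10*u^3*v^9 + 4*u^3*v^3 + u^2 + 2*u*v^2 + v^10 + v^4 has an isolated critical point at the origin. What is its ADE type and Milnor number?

Type A_9, Milnor number mu = 9.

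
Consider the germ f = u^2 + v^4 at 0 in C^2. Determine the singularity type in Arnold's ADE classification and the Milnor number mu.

Type A_{3}, Milnor number mu = 3.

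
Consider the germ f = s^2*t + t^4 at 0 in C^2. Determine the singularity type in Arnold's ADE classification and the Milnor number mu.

Type D_{5}, Milnor number mu = 5.

The Hessian of f at 0 has rank 0. Corank 2; j^3 = s^2*t has shape L^2 M (L != M), so D-series; mu = 5 gives D_5.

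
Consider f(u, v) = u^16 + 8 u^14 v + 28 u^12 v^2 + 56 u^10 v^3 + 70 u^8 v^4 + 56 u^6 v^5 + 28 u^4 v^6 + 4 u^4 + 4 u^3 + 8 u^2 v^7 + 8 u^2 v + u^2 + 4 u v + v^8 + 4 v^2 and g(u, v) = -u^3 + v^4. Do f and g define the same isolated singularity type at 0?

The Hessian of f at 0 has rank 1. Corank 1: A-series; mu = 7 gives A_7. The Hessian of g at 0 has rank 0. Corank 2; j^3 = -u^3 is a perfect cube, so E-series; the 4-jet and mu = 6 give E_6. f is A_7 but g is E_6, hence not right-equivalent.

No.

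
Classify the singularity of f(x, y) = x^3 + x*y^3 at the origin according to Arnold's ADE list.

E_7

The Hessian of f at 0 is [[0, 0], [0, 0]] with rank 0, so corank 2. A Groebner basis of the Jacobian ideal J(f) in C{x,y} is {x^3, x*y^2, 3*x^2 + y^3}; counting standard monomials gives mu = 7. Corank 2; j^3 = x^3 is a perfect cube, so E-series; the 4-jet and mu = 7 give E_7.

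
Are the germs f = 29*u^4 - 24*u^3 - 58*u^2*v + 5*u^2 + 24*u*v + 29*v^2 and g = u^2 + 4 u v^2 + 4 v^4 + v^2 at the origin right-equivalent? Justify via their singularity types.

Yes.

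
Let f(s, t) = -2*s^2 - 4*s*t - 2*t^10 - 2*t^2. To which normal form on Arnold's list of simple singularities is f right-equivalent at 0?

The Hessian of f at 0 is [[-4, -4], [-4, -4]] with rank 1, so corank 1. A Groebner basis of the Jacobian ideal J(f) in C{s,t} is {t^9, s + t}; counting standard monomials gives mu = 9. Corank 1: A-series; mu = 9 gives A_9.

A_9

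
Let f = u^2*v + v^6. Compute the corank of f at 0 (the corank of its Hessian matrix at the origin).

2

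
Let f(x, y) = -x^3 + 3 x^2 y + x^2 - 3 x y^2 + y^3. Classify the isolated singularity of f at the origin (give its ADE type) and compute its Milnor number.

The Hessian of f at 0 has rank 1. Corank 1: A-series; mu = 2 gives A_2.

Type A2, Milnor number mu = 2.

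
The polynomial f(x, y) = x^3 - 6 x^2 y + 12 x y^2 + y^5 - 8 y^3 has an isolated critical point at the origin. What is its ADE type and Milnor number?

Type E_8, Milnor number mu = 8.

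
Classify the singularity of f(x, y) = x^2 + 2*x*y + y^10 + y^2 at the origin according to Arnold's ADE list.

A_9

The Hessian of f at 0 has rank 1. Corank 1: A-series; mu = 9 gives A_9.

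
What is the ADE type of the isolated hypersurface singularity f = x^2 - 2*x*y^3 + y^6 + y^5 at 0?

A_4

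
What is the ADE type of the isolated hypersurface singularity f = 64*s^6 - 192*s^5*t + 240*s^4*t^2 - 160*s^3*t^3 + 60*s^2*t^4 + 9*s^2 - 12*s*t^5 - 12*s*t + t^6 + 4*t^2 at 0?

A_{5}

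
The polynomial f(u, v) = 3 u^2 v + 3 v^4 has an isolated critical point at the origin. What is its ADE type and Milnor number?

Type D_{5}, Milnor number mu = 5.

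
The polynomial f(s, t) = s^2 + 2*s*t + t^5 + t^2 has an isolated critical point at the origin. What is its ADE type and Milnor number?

Type A_{4}, Milnor number mu = 4.

The Hessian of f at 0 has rank 1. Corank 1: A-series; mu = 4 gives A_4.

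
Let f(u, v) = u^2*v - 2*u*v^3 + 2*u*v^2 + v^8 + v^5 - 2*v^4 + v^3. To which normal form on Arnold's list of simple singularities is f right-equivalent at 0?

The Hessian of f at 0 has rank 0. Corank 2; j^3 = v*(u + v)^2 has shape L^2 M (L != M), so D-series; mu = 9 gives D_9.

D_9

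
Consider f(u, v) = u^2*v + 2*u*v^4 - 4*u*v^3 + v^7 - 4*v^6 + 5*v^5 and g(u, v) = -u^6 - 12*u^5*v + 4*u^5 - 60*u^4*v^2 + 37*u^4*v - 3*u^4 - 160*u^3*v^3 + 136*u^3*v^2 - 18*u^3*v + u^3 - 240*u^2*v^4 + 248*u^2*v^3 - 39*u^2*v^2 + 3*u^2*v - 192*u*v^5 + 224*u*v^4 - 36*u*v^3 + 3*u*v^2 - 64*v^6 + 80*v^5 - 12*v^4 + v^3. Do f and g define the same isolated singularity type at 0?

The Hessian of f at 0 has rank 0. Corank 2; j^3 = u^2*v has shape L^2 M (L != M), so D-series; mu = 6 gives D_6. The Hessian of g at 0 has rank 0. Corank 2; j^3 = (u + v)^3 is a perfect cube, so E-series; the 5-jet and mu = 8 give E_8. f is D_6 but g is E_8, hence not right-equivalent.

No.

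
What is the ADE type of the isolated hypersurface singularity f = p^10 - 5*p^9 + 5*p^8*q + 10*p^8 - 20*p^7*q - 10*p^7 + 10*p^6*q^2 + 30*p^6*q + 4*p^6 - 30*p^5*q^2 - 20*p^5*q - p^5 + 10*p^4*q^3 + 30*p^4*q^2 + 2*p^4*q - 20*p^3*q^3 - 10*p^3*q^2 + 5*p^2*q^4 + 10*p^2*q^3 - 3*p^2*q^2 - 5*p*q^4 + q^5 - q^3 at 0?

The Hessian of f at 0 has rank 0. Corank 2; j^3 = -q^3 is a perfect cube, so E-series; the 5-jet and mu = 8 give E_8.

E_8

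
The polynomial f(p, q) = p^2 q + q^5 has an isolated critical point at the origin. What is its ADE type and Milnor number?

Type D6, Milnor number mu = 6.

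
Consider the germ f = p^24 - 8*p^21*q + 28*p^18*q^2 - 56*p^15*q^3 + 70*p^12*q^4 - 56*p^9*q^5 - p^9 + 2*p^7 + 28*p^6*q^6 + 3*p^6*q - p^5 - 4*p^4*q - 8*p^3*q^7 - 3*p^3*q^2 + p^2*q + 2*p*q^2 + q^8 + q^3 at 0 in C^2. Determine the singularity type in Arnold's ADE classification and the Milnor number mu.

The Hessian of f at 0 has rank 0. Corank 2; j^3 = q*(p + q)^2 has shape L^2 M (L != M), so D-series; mu = 9 gives D_9.

Type D_9, Milnor number mu = 9.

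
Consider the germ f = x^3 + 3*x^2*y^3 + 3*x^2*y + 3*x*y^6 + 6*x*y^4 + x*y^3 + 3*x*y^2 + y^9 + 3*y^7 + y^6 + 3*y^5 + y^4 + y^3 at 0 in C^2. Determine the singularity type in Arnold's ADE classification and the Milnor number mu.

Type E7, Milnor number mu = 7.

The Hessian of f at 0 is [[0, 0], [0, 0]] with rank 0, so corank 2. A Groebner basis of the Jacobian ideal J(f) in C{x,y} is {x^3 + 3*x^2*y + 6*x^2 + 12*x*y + 6*y^2, -3*x^2 + x*y^2 - 6*x*y - 3*y^2, 3*x^2 + 6*x*y + y^3 + 3*y^2}; counting standard monomials gives mu = 7. Corank 2; j^3 = (x + y)^3 is a perfect cube, so E-series; the 4-jet and mu = 7 give E_7.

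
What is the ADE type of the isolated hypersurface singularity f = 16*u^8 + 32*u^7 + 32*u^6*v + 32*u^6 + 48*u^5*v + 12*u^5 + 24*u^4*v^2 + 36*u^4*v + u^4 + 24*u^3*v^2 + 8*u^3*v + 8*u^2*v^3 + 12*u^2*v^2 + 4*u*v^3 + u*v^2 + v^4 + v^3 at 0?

The Hessian of f at 0 has rank 0. Corank 2; j^3 = v^2*(u + v) has shape L^2 M (L != M), so D-series; mu = 5 gives D_5.

D5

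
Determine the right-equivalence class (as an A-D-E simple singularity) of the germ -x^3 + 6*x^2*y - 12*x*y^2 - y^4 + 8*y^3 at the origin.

The Hessian of f at 0 is [[0, 0], [0, 0]] with rank 0, so corank 2. A Groebner basis of the Jacobian ideal J(f) in C{x,y} is {y^3, x^2 - 4*x*y + 4*y^2}; counting standard monomials gives mu = 6. Corank 2; j^3 = -(x - 2*y)^3 is a perfect cube, so E-series; the 4-jet and mu = 6 give E_6.

E_6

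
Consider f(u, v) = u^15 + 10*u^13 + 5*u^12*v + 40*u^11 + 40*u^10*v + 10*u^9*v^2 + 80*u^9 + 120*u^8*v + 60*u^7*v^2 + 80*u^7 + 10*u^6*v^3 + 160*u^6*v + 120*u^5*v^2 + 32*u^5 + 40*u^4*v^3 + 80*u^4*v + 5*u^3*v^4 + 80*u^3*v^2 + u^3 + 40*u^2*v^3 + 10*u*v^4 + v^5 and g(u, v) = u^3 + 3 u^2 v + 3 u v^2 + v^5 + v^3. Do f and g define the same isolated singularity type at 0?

The Hessian of f at 0 has rank 0. Corank 2; j^3 = u^3 is a perfect cube, so E-series; the 5-jet and mu = 8 give E_8. The Hessian of g at 0 has rank 0. Corank 2; j^3 = (u + v)^3 is a perfect cube, so E-series; the 5-jet and mu = 8 give E_8. Both have type E_8, hence right-equivalent.

Yes.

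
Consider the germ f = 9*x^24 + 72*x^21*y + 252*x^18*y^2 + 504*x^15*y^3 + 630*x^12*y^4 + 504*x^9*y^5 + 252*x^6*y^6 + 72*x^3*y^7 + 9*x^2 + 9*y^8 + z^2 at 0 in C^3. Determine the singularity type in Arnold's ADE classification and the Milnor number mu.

Type A_7, Milnor number mu = 7.

The Hessian of f at 0 is [[18, 0, 0], [0, 0, 0], [0, 0, 2]] with rank 2, so corank 1. A Groebner basis of the Jacobian ideal J(f) in C{x,y,z} is {y^7, x, z}; counting standard monomials gives mu = 7. Corank 1: A-series; mu = 7 gives A_7.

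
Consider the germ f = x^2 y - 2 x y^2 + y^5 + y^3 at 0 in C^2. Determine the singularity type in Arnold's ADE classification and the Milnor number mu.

Type D_6, Milnor number mu = 6.

The Hessian of f at 0 has rank 0. Corank 2; j^3 = y*(x - y)^2 has shape L^2 M (L != M), so D-series; mu = 6 gives D_6.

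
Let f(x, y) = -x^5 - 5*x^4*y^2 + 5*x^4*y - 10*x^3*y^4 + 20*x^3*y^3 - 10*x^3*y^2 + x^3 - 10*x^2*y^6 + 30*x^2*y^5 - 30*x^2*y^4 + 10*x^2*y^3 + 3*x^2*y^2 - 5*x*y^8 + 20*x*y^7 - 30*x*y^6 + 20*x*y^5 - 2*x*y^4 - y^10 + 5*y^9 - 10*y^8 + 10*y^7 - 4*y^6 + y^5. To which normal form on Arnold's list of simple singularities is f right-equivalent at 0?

The Hessian of f at 0 has rank 0. Corank 2; j^3 = x^3 is a perfect cube, so E-series; the 5-jet and mu = 8 give E_8.

E_{8}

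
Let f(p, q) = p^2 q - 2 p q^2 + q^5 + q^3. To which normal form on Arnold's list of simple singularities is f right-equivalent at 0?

D_6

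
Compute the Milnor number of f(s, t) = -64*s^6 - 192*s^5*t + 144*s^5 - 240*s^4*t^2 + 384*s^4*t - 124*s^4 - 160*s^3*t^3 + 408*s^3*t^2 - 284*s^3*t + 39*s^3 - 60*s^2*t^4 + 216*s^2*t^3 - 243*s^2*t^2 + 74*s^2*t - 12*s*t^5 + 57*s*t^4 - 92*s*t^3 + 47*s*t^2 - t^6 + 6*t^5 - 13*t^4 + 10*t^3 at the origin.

4

The Hessian of f at 0 is [[0, 0], [0, 0]] with rank 0, so corank 2. A Groebner basis of the Jacobian ideal J(f) in C{s,t} is {t^3, s^2 - 11*t^2/23, s*t + 16*t^2/23}; counting standard monomials gives mu = 4. Corank 2; j^3 = (3*s + 2*t)*(13*s^2 + 16*s*t + 5*t^2) splits into three distinct lines over C (the quadratic factor has nonzero discriminant), so D_4.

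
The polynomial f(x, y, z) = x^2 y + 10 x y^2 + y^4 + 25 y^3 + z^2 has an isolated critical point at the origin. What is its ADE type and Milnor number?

Type D_{5}, Milnor number mu = 5.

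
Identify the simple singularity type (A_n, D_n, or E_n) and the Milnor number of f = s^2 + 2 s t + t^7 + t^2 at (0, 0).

The Hessian of f at 0 has rank 1. Corank 1: A-series; mu = 6 gives A_6.

Type A_6, Milnor number mu = 6.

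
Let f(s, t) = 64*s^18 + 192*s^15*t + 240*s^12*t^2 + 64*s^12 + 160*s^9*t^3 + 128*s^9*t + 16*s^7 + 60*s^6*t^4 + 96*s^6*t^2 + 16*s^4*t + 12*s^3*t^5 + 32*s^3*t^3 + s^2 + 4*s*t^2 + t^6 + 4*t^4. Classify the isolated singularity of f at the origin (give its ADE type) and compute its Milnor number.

Type A5, Milnor number mu = 5.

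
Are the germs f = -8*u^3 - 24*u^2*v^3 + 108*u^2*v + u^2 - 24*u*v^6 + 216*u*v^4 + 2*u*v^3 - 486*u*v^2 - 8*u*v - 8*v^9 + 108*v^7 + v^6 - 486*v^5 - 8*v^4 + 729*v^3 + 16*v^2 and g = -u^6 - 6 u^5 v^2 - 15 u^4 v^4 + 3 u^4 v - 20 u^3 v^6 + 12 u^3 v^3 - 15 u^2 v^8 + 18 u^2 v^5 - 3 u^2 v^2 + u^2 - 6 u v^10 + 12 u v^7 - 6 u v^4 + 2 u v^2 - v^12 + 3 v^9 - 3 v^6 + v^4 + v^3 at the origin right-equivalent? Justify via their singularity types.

Yes.

The Hessian of f at 0 has rank 1. Corank 1: A-series; mu = 2 gives A_2. The Hessian of g at 0 has rank 1. Corank 1: A-series; mu = 2 gives A_2. Both have type A_2, hence right-equivalent.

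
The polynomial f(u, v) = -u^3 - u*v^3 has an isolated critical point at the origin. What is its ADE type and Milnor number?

Type E7, Milnor number mu = 7.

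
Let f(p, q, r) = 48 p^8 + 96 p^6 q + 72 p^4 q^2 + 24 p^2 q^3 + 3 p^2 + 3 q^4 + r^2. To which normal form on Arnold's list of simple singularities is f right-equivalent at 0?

A_3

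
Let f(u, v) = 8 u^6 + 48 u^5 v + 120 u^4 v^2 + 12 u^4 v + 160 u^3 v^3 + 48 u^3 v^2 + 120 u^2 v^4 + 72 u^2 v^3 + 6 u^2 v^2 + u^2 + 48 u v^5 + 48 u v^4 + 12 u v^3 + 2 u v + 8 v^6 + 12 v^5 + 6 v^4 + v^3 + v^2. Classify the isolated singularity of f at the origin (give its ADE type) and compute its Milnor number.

Type A2, Milnor number mu = 2.

The Hessian of f at 0 is [[2, 2], [2, 2]] with rank 1, so corank 1. A Groebner basis of the Jacobian ideal J(f) in C{u,v} is {v^2, u + v}; counting standard monomials gives mu = 2. Corank 1: A-series; mu = 2 gives A_2.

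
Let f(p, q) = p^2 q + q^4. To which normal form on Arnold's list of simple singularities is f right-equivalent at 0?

The Hessian of f at 0 is [[0, 0], [0, 0]] with rank 0, so corank 2. A Groebner basis of the Jacobian ideal J(f) in C{p,q} is {p^3, p^2/4 + q^3, p*q}; counting standard monomials gives mu = 5. Corank 2; j^3 = p^2*q has shape L^2 M (L != M), so D-series; mu = 5 gives D_5.

D_5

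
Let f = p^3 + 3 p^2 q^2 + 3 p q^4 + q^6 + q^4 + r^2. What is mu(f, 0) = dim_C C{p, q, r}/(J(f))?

6

The Hessian of f at 0 has rank 1. Corank 2; j^3 = p^3 is a perfect cube, so E-series; the 4-jet and mu = 6 give E_6.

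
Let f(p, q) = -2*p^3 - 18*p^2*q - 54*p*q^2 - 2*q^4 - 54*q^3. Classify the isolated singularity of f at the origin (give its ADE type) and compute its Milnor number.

Type E6, Milnor number mu = 6.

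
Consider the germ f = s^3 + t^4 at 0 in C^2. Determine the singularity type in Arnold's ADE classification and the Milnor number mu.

Type E_6, Milnor number mu = 6.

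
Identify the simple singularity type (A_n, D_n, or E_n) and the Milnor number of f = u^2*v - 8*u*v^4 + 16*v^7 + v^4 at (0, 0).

Type D_5, Milnor number mu = 5.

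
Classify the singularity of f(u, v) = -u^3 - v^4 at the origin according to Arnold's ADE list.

E_6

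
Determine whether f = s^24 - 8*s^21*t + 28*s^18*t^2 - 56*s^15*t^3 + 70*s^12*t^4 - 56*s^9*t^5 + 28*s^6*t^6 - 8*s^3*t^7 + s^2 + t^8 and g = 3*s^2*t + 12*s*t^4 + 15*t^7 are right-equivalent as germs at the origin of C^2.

No.

The Hessian of f at 0 is [[2, 0], [0, 0]] with rank 1, so corank 1. A Groebner basis of the Jacobian ideal J(f) in C{s,t} is {t^7, s}; counting standard monomials gives mu = 7. Corank 1: A-series; mu = 7 gives A_7. The Hessian of g at 0 is [[0, 0], [0, 0]] with rank 0, so corank 2. A Groebner basis of the Jacobian ideal J(g) in C{s,t} is {-2*s^2/3 + s*t^3, s*t/2 + t^4, s^3, s^2*t}; counting standard monomials gives mu = 8. Corank 2; j^3 = 3*s^2*t has shape L^2 M (L != M), so D-series; mu = 8 gives D_8. f is A_7 but g is D_8, hence not right-equivalent.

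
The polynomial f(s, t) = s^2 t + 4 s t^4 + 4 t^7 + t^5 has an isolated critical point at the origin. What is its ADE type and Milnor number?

The Hessian of f at 0 has rank 0. Corank 2; j^3 = s^2*t has shape L^2 M (L != M), so D-series; mu = 6 gives D_6.

Type D6, Milnor number mu = 6.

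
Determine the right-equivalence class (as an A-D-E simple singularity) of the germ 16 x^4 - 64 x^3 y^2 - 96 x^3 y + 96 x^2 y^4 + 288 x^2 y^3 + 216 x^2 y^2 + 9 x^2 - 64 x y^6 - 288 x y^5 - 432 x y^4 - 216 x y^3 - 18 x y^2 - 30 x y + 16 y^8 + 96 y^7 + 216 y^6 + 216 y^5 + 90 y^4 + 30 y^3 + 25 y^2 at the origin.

The Hessian of f at 0 has rank 1. Corank 1: A-series; mu = 3 gives A_3.

A_3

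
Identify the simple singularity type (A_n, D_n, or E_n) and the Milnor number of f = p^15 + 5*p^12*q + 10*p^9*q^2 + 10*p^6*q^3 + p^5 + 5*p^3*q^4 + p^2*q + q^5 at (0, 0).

Type D_6, Milnor number mu = 6.

The Hessian of f at 0 is [[0, 0], [0, 0]] with rank 0, so corank 2. A Groebner basis of the Jacobian ideal J(f) in C{p,q} is {p^2/5 + q^4, p^3, p*q}; counting standard monomials gives mu = 6. Corank 2; j^3 = p^2*q has shape L^2 M (L != M), so D-series; mu = 6 gives D_6.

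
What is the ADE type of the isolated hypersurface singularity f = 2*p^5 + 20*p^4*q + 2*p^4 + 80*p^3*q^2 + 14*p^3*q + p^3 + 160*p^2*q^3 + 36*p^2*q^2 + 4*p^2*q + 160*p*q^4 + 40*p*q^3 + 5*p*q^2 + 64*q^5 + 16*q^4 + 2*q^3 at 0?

The Hessian of f at 0 is [[0, 0], [0, 0]] with rank 0, so corank 2. A Groebner basis of the Jacobian ideal J(f) in C{p,q} is {p^3 - 5*p^2/2 - 6*p*q - 7*q^2/2, p^2*q + 9*p^2/4 + 11*p*q/2 + 13*q^2/4, -2*p^2 + p*q^2 - 5*p*q - 3*q^2, 7*p^2/4 + 9*p*q/2 + q^3 + 11*q^2/4}; counting standard monomials gives mu = 6. Corank 2; j^3 = (p + q)^2*(p + 2*q) has shape L^2 M (L != M), so D-series; mu = 6 gives D_6.

D_{6}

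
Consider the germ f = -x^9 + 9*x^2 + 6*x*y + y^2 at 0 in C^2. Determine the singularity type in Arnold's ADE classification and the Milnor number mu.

Type A_8, Milnor number mu = 8.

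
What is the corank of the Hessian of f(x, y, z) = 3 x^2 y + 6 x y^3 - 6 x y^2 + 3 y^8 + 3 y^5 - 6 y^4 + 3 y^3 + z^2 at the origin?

Hessian at 0 has rank 1.

2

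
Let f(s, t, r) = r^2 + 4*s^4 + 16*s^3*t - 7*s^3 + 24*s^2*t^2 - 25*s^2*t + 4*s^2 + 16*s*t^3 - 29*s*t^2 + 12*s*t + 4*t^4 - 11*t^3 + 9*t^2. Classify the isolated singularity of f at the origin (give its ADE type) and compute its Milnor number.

Type A_2, Milnor number mu = 2.

The Hessian of f at 0 is [[8, 12, 0], [12, 18, 0], [0, 0, 2]] with rank 2, so corank 1. A Groebner basis of the Jacobian ideal J(f) in C{s,t,r} is {t^2, s + 3*t/2, r}; counting standard monomials gives mu = 2. Corank 1: A-series; mu = 2 gives A_2.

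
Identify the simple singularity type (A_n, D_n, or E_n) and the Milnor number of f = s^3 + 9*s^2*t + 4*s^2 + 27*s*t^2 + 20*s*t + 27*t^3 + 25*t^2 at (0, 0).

Type A_2, Milnor number mu = 2.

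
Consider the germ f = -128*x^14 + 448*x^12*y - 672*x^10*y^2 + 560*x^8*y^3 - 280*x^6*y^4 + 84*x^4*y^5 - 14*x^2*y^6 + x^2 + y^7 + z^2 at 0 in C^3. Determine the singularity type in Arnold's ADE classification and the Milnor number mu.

The Hessian of f at 0 has rank 2. Corank 1: A-series; mu = 6 gives A_6.

Type A6, Milnor number mu = 6.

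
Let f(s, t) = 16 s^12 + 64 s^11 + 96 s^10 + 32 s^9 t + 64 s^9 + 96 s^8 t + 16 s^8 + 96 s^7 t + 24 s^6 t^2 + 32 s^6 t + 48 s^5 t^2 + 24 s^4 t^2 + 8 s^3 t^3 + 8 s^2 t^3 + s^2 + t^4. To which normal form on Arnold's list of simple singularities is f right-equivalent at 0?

The Hessian of f at 0 is [[2, 0], [0, 0]] with rank 1, so corank 1. A Groebner basis of the Jacobian ideal J(f) in C{s,t} is {t^3, s}; counting standard monomials gives mu = 3. Corank 1: A-series; mu = 3 gives A_3.

A_3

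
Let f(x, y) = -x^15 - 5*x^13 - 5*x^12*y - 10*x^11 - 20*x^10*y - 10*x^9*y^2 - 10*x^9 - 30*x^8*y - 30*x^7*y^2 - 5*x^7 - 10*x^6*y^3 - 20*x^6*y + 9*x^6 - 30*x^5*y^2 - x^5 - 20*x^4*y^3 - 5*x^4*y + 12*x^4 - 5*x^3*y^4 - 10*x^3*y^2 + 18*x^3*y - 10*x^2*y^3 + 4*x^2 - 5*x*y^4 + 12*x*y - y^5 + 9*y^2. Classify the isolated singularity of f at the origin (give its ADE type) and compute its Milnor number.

The Hessian of f at 0 is [[8, 12], [12, 18]] with rank 1, so corank 1. A Groebner basis of the Jacobian ideal J(f) in C{x,y} is {-16*x/81 + y^3 - 8*y/27, x^2 - 9*y^2/4, x*y + 3*y^2/2}; counting standard monomials gives mu = 4. Corank 1: A-series; mu = 4 gives A_4.

Type A_4, Milnor number mu = 4.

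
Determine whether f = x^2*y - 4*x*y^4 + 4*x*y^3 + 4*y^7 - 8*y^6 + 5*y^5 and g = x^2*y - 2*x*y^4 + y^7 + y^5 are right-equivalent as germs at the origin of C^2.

Yes.

The Hessian of f at 0 has rank 0. Corank 2; j^3 = x^2*y has shape L^2 M (L != M), so D-series; mu = 6 gives D_6. The Hessian of g at 0 has rank 0. Corank 2; j^3 = x^2*y has shape L^2 M (L != M), so D-series; mu = 6 gives D_6. Both have type D_6, hence right-equivalent.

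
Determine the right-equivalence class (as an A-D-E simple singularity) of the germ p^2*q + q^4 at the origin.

The Hessian of f at 0 has rank 0. Corank 2; j^3 = p^2*q has shape L^2 M (L != M), so D-series; mu = 5 gives D_5.

D_5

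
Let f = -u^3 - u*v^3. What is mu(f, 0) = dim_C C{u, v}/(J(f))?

7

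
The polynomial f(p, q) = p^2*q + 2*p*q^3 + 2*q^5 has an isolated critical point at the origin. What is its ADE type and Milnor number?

The Hessian of f at 0 has rank 0. Corank 2; j^3 = p^2*q has shape L^2 M (L != M), so D-series; mu = 6 gives D_6.

Type D_6, Milnor number mu = 6.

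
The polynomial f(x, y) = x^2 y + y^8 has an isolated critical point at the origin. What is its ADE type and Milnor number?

The Hessian of f at 0 has rank 0. Corank 2; j^3 = x^2*y has shape L^2 M (L != M), so D-series; mu = 9 gives D_9.

Type D_9, Milnor number mu = 9.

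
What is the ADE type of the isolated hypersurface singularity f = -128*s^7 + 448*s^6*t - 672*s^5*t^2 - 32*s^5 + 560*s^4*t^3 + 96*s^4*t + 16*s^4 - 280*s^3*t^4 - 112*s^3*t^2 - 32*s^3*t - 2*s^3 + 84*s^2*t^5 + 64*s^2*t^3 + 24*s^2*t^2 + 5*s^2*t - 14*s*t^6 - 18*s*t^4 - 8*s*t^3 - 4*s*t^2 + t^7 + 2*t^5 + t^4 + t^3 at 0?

D5

The Hessian of f at 0 has rank 0. Corank 2; j^3 = -(s - t)^2*(2*s - t) has shape L^2 M (L != M), so D-series; mu = 5 gives D_5.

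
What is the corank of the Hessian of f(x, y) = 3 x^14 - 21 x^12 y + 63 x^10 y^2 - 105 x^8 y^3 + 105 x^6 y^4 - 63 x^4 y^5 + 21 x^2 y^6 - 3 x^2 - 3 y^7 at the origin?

1

Hessian at 0 has rank 1.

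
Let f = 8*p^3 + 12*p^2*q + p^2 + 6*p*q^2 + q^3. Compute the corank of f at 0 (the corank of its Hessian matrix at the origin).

1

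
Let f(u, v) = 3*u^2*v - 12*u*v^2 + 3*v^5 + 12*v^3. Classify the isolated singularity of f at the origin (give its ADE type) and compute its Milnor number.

Type D_6, Milnor number mu = 6.

The Hessian of f at 0 has rank 0. Corank 2; j^3 = 3*v*(u - 2*v)^2 has shape L^2 M (L != M), so D-series; mu = 6 gives D_6.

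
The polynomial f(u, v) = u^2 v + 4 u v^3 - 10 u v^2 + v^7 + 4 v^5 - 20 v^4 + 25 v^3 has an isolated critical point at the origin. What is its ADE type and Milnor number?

Type D_8, Milnor number mu = 8.

The Hessian of f at 0 has rank 0. Corank 2; j^3 = v*(u - 5*v)^2 has shape L^2 M (L != M), so D-series; mu = 8 gives D_8.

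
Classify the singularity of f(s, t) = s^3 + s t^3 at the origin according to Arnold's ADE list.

E_{7}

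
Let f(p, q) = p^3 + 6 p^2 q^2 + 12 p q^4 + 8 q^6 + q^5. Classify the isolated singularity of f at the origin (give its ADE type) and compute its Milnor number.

Type E_{8}, Milnor number mu = 8.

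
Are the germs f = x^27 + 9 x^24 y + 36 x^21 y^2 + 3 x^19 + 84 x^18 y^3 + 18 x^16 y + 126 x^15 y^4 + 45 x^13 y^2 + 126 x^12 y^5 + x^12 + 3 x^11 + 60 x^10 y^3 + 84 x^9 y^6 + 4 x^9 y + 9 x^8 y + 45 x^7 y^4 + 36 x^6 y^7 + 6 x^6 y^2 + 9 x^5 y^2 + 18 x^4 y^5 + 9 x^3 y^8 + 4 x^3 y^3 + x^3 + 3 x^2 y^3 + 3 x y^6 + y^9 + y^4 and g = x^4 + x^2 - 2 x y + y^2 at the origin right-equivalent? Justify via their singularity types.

No.

The Hessian of f at 0 is [[0, 0], [0, 0]] with rank 0, so corank 2. A Groebner basis of the Jacobian ideal J(f) in C{x,y} is {y^3, x^2}; counting standard monomials gives mu = 6. Corank 2; j^3 = x^3 is a perfect cube, so E-series; the 4-jet and mu = 6 give E_6. The Hessian of g at 0 is [[2, -2], [-2, 2]] with rank 1, so corank 1. A Groebner basis of the Jacobian ideal J(g) in C{x,y} is {y^3, x - y}; counting standard monomials gives mu = 3. Corank 1: A-series; mu = 3 gives A_3. f is E_6 but g is A_3, hence not right-equivalent.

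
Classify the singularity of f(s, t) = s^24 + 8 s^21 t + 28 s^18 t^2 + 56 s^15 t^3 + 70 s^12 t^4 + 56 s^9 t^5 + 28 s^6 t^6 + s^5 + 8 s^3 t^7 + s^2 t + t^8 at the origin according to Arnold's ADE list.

D9

The Hessian of f at 0 is [[0, 0], [0, 0]] with rank 0, so corank 2. A Groebner basis of the Jacobian ideal J(f) in C{s,t} is {s^2/8 + t^7, s^3, s*t}; counting standard monomials gives mu = 9. Corank 2; j^3 = s^2*t has shape L^2 M (L != M), so D-series; mu = 9 gives D_9.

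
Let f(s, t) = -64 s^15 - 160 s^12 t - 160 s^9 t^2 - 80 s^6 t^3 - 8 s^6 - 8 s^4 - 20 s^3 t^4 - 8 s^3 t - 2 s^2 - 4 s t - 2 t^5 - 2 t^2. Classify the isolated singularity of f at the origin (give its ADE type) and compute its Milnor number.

Type A_{4}, Milnor number mu = 4.

The Hessian of f at 0 is [[-4, -4], [-4, -4]] with rank 1, so corank 1. A Groebner basis of the Jacobian ideal J(f) in C{s,t} is {-s/2 + t^3 - t/2, s^2 - t^2, s*t + t^2}; counting standard monomials gives mu = 4. Corank 1: A-series; mu = 4 gives A_4.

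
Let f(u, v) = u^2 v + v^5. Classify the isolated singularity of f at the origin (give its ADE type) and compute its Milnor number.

Type D_6, Milnor number mu = 6.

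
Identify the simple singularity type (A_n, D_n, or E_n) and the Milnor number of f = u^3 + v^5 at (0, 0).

The Hessian of f at 0 has rank 0. Corank 2; j^3 = u^3 is a perfect cube, so E-series; the 5-jet and mu = 8 give E_8.

Type E8, Milnor number mu = 8.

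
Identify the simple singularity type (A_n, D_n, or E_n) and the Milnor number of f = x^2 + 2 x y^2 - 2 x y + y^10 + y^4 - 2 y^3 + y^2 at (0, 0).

Type A_9, Milnor number mu = 9.

The Hessian of f at 0 has rank 1. Corank 1: A-series; mu = 9 gives A_9.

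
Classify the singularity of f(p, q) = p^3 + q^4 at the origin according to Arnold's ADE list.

The Hessian of f at 0 is [[0, 0], [0, 0]] with rank 0, so corank 2. A Groebner basis of the Jacobian ideal J(f) in C{p,q} is {q^3, p^2}; counting standard monomials gives mu = 6. Corank 2; j^3 = p^3 is a perfect cube, so E-series; the 4-jet and mu = 6 give E_6.

E_6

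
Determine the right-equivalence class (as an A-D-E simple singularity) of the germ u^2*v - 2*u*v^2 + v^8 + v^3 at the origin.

D_{9}

The Hessian of f at 0 has rank 0. Corank 2; j^3 = v*(u - v)^2 has shape L^2 M (L != M), so D-series; mu = 9 gives D_9.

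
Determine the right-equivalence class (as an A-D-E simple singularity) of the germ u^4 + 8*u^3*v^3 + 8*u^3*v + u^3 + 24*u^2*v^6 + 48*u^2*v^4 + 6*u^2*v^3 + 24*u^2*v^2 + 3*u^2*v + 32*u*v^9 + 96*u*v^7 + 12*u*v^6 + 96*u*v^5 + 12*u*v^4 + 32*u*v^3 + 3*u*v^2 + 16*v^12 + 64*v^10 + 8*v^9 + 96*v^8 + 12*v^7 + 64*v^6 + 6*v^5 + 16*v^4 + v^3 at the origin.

E_6

The Hessian of f at 0 has rank 0. Corank 2; j^3 = (u + v)^3 is a perfect cube, so E-series; the 4-jet and mu = 6 give E_6.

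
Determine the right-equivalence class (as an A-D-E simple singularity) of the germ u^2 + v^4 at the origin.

A3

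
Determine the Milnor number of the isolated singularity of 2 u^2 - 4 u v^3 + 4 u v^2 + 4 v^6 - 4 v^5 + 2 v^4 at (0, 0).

The Hessian of f at 0 has rank 1. Corank 1: A-series; mu = 5 gives A_5.

5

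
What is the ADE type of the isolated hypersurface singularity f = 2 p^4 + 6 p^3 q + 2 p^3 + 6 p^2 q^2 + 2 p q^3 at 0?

The Hessian of f at 0 has rank 0. Corank 2; j^3 = 2*p^3 is a perfect cube, so E-series; the 4-jet and mu = 7 give E_7.

E_7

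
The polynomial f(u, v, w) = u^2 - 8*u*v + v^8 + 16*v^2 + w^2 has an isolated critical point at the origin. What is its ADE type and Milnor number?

Type A7, Milnor number mu = 7.

The Hessian of f at 0 is [[2, -8, 0], [-8, 32, 0], [0, 0, 2]] with rank 2, so corank 1. A Groebner basis of the Jacobian ideal J(f) in C{u,v,w} is {v^7, u - 4*v, w}; counting standard monomials gives mu = 7. Corank 1: A-series; mu = 7 gives A_7.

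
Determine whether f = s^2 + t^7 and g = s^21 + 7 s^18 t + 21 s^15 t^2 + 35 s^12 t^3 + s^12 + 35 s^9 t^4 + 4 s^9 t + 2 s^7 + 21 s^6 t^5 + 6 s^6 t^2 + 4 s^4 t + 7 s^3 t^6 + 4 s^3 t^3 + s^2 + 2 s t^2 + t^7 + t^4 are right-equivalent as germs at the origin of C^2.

Yes.

The Hessian of f at 0 has rank 1. Corank 1: A-series; mu = 6 gives A_6. The Hessian of g at 0 has rank 1. Corank 1: A-series; mu = 6 gives A_6. Both have type A_6, hence right-equivalent.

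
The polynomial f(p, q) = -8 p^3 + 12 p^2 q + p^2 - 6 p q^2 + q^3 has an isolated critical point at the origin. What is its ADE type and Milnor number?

The Hessian of f at 0 has rank 1. Corank 1: A-series; mu = 2 gives A_2.

Type A_2, Milnor number mu = 2.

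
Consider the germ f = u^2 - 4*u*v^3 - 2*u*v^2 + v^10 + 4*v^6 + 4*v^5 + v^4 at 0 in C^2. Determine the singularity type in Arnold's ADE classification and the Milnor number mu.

The Hessian of f at 0 has rank 1. Corank 1: A-series; mu = 9 gives A_9.

Type A9, Milnor number mu = 9.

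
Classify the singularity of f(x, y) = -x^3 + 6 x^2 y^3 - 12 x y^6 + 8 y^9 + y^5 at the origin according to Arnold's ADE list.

E8

The Hessian of f at 0 is [[0, 0], [0, 0]] with rank 0, so corank 2. A Groebner basis of the Jacobian ideal J(f) in C{x,y} is {-x^2/4 + x*y^3, y^4, x^3, x^2*y}; counting standard monomials gives mu = 8. Corank 2; j^3 = -x^3 is a perfect cube, so E-series; the 5-jet and mu = 8 give E_8.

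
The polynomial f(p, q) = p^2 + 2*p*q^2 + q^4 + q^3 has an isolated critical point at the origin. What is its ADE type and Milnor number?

Type A_{2}, Milnor number mu = 2.

The Hessian of f at 0 is [[2, 0], [0, 0]] with rank 1, so corank 1. A Groebner basis of the Jacobian ideal J(f) in C{p,q} is {q^2, p}; counting standard monomials gives mu = 2. Corank 1: A-series; mu = 2 gives A_2.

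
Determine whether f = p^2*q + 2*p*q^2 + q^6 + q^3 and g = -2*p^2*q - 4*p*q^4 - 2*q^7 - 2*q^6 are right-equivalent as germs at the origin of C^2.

Yes.

The Hessian of f at 0 is [[0, 0], [0, 0]] with rank 0, so corank 2. A Groebner basis of the Jacobian ideal J(f) in C{p,q} is {p^2/6 + q^5 - q^2/6, p^3 + q^3, p*q + q^2}; counting standard monomials gives mu = 7. Corank 2; j^3 = q*(p + q)^2 has shape L^2 M (L != M), so D-series; mu = 7 gives D_7. The Hessian of g at 0 is [[0, 0], [0, 0]] with rank 0, so corank 2. A Groebner basis of the Jacobian ideal J(g) in C{p,q} is {p*q + q^4, p^3, p^2*q, -p^2/6 + p*q^2}; counting standard monomials gives mu = 7. Corank 2; j^3 = -2*p^2*q has shape L^2 M (L != M), so D-series; mu = 7 gives D_7. Both have type D_7, hence right-equivalent.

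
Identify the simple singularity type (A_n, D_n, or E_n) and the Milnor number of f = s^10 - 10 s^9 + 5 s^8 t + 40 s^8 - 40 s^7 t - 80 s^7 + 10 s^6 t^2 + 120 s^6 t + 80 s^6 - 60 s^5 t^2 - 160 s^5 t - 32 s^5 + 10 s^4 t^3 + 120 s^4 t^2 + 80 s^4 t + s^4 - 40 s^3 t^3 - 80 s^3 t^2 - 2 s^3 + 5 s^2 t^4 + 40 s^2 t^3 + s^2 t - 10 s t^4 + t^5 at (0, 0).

Type D6, Milnor number mu = 6.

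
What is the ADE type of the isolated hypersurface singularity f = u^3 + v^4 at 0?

E_{6}

The Hessian of f at 0 is [[0, 0], [0, 0]] with rank 0, so corank 2. A Groebner basis of the Jacobian ideal J(f) in C{u,v} is {v^3, u^2}; counting standard monomials gives mu = 6. Corank 2; j^3 = u^3 is a perfect cube, so E-series; the 4-jet and mu = 6 give E_6.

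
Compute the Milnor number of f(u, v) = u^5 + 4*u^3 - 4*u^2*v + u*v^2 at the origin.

6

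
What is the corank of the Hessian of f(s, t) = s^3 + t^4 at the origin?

2

Hessian at 0 has rank 0.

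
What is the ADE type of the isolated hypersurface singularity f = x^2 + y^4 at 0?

The Hessian of f at 0 has rank 1. Corank 1: A-series; mu = 3 gives A_3.

A_{3}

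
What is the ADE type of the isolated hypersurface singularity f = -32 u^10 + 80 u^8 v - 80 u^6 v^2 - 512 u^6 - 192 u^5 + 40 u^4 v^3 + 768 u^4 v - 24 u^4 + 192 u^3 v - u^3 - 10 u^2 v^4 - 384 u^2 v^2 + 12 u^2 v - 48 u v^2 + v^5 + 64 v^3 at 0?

E8

The Hessian of f at 0 has rank 0. Corank 2; j^3 = -(u - 4*v)^3 is a perfect cube, so E-series; the 5-jet and mu = 8 give E_8.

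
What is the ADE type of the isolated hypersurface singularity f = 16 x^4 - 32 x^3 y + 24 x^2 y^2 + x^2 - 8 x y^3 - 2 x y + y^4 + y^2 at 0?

The Hessian of f at 0 has rank 1. Corank 1: A-series; mu = 3 gives A_3.

A_{3}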